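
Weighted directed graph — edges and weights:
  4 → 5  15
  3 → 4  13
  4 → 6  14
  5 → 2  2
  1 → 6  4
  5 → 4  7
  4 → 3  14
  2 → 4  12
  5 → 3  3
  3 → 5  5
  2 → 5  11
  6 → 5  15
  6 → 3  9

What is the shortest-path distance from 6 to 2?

Paths from 6 to 2:
6-5-2: 15 + 2 = 17
6-3-4-5-2: 9 + 13 + 15 + 2 = 39
6-3-5-2: 9 + 5 + 2 = 16
Shortest: 16.

16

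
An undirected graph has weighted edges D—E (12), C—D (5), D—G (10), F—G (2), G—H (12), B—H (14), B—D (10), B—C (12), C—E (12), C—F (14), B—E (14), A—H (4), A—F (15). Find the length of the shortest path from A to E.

32

A few of the A→E routes:
A-H-B-E: 4 + 14 + 14 = 32
A-H-B-C-E: 4 + 14 + 12 + 12 = 42
A-H-G-D-E: 4 + 12 + 10 + 12 = 38
A-F-G-D-E: 15 + 2 + 10 + 12 = 39
A-F-C-E: 15 + 14 + 12 = 41
A-H-B-D-E: 4 + 14 + 10 + 12 = 40
Shortest: 32.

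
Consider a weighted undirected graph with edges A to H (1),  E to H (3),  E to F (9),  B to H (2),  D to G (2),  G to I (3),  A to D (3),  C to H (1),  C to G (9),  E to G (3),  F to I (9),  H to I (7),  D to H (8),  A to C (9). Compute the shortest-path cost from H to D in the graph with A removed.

A few of the H→D routes:
H→C→G→D: 1 + 9 + 2 = 12
H→D: 8
H→E→G→D: 3 + 3 + 2 = 8
Shortest: 8.

8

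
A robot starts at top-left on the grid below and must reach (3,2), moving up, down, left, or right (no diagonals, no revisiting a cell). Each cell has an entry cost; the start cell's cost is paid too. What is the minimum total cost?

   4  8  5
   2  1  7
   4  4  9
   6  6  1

18

Take r0c0 -> r1c0 -> r1c1 -> r2c1 -> r3c1 -> r3c2 for a total of 4 + 2 + 1 + 4 + 6 + 1 = 18.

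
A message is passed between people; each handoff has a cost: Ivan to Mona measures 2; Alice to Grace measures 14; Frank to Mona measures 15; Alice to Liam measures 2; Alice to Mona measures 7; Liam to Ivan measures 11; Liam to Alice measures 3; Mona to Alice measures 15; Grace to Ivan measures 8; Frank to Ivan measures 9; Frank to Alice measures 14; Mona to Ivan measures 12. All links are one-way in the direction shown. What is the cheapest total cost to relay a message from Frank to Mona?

11

Paths from Frank to Mona:
Frank → Mona: 15
Frank → Alice → Grace → Ivan → Mona: 14 + 14 + 8 + 2 = 38
Frank → Alice → Liam → Ivan → Mona: 14 + 2 + 11 + 2 = 29
Frank → Alice → Mona: 14 + 7 = 21
Frank → Ivan → Mona: 9 + 2 = 11
The minimum is 11.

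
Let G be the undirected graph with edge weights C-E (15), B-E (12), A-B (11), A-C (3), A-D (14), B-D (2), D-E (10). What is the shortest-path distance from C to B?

Checking several routes:
C -> A -> B: 3 + 11 = 14
C -> E -> B: 15 + 12 = 27
C -> A -> D -> B: 3 + 14 + 2 = 19
Shortest: 14.

14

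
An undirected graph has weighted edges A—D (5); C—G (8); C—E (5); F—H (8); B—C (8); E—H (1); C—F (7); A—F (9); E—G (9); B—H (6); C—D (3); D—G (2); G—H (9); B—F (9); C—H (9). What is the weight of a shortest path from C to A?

Comparing a few candidate routes:
C → G → D → A: 8 + 2 + 5 = 15
C → D → A: 3 + 5 = 8
C → F → A: 7 + 9 = 16
The minimum is 8.

8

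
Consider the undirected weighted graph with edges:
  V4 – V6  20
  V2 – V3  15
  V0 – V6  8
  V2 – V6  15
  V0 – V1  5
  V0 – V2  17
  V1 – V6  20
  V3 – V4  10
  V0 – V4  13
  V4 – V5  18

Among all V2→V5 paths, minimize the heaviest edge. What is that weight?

18

Comparing a few candidate routes:
V2 - V3 - V4 - V5: max(15, 10, 18) = 18
V2 - V6 - V0 - V4 - V5: max(15, 8, 13, 18) = 18
V2 - V0 - V1 - V6 - V4 - V5: max(17, 5, 20, 20, 18) = 20
V2 - V0 - V6 - V4 - V5: max(17, 8, 20, 18) = 20
V2 - V0 - V4 - V5: max(17, 13, 18) = 18
V2 - V6 - V1 - V0 - V4 - V5: max(15, 20, 5, 13, 18) = 20
Smallest bottleneck: 18.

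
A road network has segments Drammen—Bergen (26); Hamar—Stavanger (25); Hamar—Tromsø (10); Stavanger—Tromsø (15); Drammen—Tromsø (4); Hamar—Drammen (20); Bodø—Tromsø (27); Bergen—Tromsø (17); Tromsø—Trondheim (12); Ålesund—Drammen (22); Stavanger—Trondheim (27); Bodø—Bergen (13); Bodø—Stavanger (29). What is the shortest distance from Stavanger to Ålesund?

41

Some routes from Stavanger to Ålesund:
Stavanger -> Trondheim -> Tromsø -> Drammen -> Ålesund: 27 + 12 + 4 + 22 = 65
Stavanger -> Tromsø -> Drammen -> Ålesund: 15 + 4 + 22 = 41
Stavanger -> Hamar -> Drammen -> Ålesund: 25 + 20 + 22 = 67
Stavanger -> Hamar -> Tromsø -> Drammen -> Ålesund: 25 + 10 + 4 + 22 = 61
Shortest: 41 km.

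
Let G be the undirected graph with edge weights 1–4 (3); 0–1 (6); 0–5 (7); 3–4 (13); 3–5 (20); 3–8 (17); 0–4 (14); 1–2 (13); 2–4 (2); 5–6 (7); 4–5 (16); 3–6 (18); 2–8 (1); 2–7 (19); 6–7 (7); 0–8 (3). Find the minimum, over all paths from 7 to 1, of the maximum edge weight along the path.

Comparing a few candidate routes:
7 -> 6 -> 5 -> 0 -> 1: max(7, 7, 7, 6) = 7
7 -> 6 -> 5 -> 0 -> 8 -> 2 -> 1: max(7, 7, 7, 3, 1, 13) = 13
7 -> 6 -> 5 -> 0 -> 8 -> 2 -> 4 -> 1: max(7, 7, 7, 3, 1, 2, 3) = 7
Best route has worst link 7.

7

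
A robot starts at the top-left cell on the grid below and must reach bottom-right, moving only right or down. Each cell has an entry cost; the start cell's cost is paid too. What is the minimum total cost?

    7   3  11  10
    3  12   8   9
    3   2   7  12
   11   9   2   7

31

Cheapest: r0c0→r1c0→r2c0→r2c1→r2c2→r3c2→r3c3
  7 + 3 + 3 + 2 + 7 + 2 + 7 = 31
(Top row then right column would cost 59.)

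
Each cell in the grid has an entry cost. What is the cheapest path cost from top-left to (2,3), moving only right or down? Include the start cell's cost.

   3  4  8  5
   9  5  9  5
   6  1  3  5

Best path: r0c0 → r0c1 → r1c1 → r2c1 → r2c2 → r2c3
Cost: 3 + 4 + 5 + 1 + 3 + 5 = 21
(Top row then right column would cost 30.)

21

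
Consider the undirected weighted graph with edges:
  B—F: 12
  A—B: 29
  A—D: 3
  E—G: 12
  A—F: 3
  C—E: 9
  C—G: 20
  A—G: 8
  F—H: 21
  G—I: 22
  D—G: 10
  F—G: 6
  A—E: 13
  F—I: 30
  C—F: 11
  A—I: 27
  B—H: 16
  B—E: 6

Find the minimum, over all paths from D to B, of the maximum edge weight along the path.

11

A few of the D→B routes:
D→A→G→F→C→E→B: max(3, 8, 6, 11, 9, 6) = 11
D→A→F→C→E→B: max(3, 3, 11, 9, 6) = 11
D→G→E→B: max(10, 12, 6) = 12
D→G→F→C→E→B: max(10, 6, 11, 9, 6) = 11
D→G→A→F→C→E→B: max(10, 8, 3, 11, 9, 6) = 11
Smallest bottleneck: 11.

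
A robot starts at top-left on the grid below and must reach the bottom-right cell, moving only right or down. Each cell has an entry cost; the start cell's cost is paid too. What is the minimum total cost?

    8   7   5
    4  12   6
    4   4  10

30

Best path: (0,0) -> (1,0) -> (2,0) -> (2,1) -> (2,2)
Cost: 8 + 4 + 4 + 4 + 10 = 30
For comparison, the top-then-right route costs 36.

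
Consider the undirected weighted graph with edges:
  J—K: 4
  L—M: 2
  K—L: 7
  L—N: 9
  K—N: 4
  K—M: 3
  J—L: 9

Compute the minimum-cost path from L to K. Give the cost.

A few of the L→K routes:
L-J-K: 9 + 4 = 13
L-M-K: 2 + 3 = 5
L-K: 7
Shortest: 5.

5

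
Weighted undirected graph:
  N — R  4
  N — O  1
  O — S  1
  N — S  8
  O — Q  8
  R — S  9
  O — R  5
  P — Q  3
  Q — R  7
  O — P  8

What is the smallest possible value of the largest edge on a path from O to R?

Comparing a few candidate routes:
O→Q→R: max(8, 7) = 8
O→N→R: max(1, 4) = 4
O→S→N→R: max(1, 8, 4) = 8
O→R: max(5) = 5
Smallest bottleneck: 4.

4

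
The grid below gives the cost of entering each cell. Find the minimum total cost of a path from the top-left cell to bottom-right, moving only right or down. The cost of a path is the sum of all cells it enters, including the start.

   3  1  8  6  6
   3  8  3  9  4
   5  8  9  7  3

31

Take r0c0 r0c1 r0c2 r0c3 r0c4 r1c4 r2c4 for a total of 3 + 1 + 8 + 6 + 6 + 4 + 3 = 31.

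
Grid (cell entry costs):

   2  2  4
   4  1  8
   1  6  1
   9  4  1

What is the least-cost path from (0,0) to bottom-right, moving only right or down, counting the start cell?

Best path: r0c0 → r0c1 → r1c1 → r2c1 → r2c2 → r3c2
Cost: 2 + 2 + 1 + 6 + 1 + 1 = 13
For comparison, the top-then-right route costs 18.

13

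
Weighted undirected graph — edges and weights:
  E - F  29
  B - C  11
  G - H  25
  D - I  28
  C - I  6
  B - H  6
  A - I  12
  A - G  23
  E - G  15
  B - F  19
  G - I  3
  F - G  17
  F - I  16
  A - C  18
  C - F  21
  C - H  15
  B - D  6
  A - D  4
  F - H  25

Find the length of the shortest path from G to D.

19

Some routes from G to D:
G→I→C→B→D: 3 + 6 + 11 + 6 = 26
G→I→C→A→D: 3 + 6 + 18 + 4 = 31
G→A→D: 23 + 4 = 27
G→I→A→D: 3 + 12 + 4 = 19
Best route has total 19.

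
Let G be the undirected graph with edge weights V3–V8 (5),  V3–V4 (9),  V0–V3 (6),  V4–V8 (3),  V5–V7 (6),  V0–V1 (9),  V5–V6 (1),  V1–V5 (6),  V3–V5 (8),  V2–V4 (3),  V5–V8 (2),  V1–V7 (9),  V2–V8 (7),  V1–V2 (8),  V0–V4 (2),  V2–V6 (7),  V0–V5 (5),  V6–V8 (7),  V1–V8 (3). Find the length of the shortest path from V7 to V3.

13

Checking several routes:
V7→V5→V3: 6 + 8 = 14
V7→V5→V0→V3: 6 + 5 + 6 = 17
V7→V5→V8→V3: 6 + 2 + 5 = 13
V7→V1→V8→V3: 9 + 3 + 5 = 17
Best route has total 13.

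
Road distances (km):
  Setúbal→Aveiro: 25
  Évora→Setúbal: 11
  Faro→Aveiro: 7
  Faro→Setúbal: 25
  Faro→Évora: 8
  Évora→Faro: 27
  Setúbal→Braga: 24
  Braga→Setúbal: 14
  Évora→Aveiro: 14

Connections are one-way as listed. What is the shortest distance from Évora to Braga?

Paths from Évora to Braga:
Évora -> Faro -> Setúbal -> Braga: 27 + 25 + 24 = 76
Évora -> Setúbal -> Braga: 11 + 24 = 35
Shortest: 35 km.

35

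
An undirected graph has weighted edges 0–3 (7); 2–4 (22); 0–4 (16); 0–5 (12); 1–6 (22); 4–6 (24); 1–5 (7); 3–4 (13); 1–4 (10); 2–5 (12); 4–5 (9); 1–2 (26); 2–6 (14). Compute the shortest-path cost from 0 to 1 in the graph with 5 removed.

26

Checking several routes:
0 -> 4 -> 2 -> 1: 16 + 22 + 26 = 64
0 -> 4 -> 1: 16 + 10 = 26
0 -> 3 -> 4 -> 6 -> 1: 7 + 13 + 24 + 22 = 66
0 -> 3 -> 4 -> 1: 7 + 13 + 10 = 30
0 -> 3 -> 4 -> 2 -> 1: 7 + 13 + 22 + 26 = 68
0 -> 4 -> 6 -> 1: 16 + 24 + 22 = 62
Shortest: 26.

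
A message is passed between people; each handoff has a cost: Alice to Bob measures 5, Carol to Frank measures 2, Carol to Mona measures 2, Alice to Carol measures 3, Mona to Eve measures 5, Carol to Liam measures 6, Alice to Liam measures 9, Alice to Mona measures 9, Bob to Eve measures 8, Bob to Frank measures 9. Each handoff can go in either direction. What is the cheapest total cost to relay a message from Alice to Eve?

10

Checking several routes:
Alice-Mona-Eve: 9 + 5 = 14
Alice-Bob-Eve: 5 + 8 = 13
Alice-Carol-Mona-Eve: 3 + 2 + 5 = 10
Alice-Liam-Carol-Mona-Eve: 9 + 6 + 2 + 5 = 22
Alice-Bob-Frank-Carol-Mona-Eve: 5 + 9 + 2 + 2 + 5 = 23
Alice-Carol-Frank-Bob-Eve: 3 + 2 + 9 + 8 = 22
The minimum is 10.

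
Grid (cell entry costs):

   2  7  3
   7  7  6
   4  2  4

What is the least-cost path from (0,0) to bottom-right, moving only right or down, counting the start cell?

19

Take (0,0) -> (1,0) -> (2,0) -> (2,1) -> (2,2) for a total of 2 + 7 + 4 + 2 + 4 = 19.
(Top row then right column would cost 22.)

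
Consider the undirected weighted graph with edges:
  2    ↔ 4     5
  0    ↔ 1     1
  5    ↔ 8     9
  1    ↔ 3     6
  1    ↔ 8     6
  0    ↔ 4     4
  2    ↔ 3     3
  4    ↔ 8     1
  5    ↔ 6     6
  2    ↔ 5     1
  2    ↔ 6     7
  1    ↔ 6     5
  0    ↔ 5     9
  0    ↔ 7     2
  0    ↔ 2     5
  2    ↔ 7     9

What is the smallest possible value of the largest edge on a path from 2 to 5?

1

A few of the 2→5 routes:
2 → 0 → 1 → 6 → 5: max(5, 1, 5, 6) = 6
2 → 3 → 1 → 6 → 5: max(3, 6, 5, 6) = 6
2 → 5: max(1) = 1
2 → 4 → 0 → 1 → 6 → 5: max(5, 4, 1, 5, 6) = 6
2 → 0 → 4 → 8 → 1 → 6 → 5: max(5, 4, 1, 6, 5, 6) = 6
Smallest bottleneck: 1.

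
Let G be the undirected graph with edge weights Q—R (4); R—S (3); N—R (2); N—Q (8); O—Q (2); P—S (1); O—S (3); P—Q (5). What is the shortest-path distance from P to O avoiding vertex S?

7

Paths from P to O avoiding S:
P-Q-O: 5 + 2 = 7
Shortest: 7.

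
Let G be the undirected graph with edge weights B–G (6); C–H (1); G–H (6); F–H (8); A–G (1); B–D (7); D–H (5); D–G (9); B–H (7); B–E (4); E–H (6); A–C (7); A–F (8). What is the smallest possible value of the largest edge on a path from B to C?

6

Checking several routes:
B→G→H→C: max(6, 6, 1) = 6
B→G→A→C: max(6, 1, 7) = 7
B→D→H→C: max(7, 5, 1) = 7
B→E→H→G→A→C: max(4, 6, 6, 1, 7) = 7
B→E→H→C: max(4, 6, 1) = 6
B→D→H→G→A→C: max(7, 5, 6, 1, 7) = 7
The minimum achievable maximum is 6.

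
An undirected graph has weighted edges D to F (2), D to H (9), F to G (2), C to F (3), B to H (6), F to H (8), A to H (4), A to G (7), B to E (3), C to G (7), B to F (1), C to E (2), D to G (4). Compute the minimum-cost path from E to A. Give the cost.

13

Comparing a few candidate routes:
E → B → H → A: 3 + 6 + 4 = 13
E → C → F → B → H → A: 2 + 3 + 1 + 6 + 4 = 16
E → B → F → G → A: 3 + 1 + 2 + 7 = 13
E → C → G → A: 2 + 7 + 7 = 16
E → B → F → H → A: 3 + 1 + 8 + 4 = 16
E → C → F → G → A: 2 + 3 + 2 + 7 = 14
The minimum is 13.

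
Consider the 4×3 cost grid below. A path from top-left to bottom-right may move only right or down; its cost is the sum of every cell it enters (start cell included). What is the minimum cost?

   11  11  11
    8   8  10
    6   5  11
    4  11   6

46

Path r0c0 -> r1c0 -> r2c0 -> r3c0 -> r3c1 -> r3c2: 11 + 8 + 6 + 4 + 11 + 6 = 46.
(Top row then right column would cost 60.)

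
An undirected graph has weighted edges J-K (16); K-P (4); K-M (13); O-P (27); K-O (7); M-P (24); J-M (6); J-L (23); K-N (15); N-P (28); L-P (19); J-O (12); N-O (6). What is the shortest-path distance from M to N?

Some routes from M to N:
M -> J -> K -> N: 6 + 16 + 15 = 37
M -> J -> O -> N: 6 + 12 + 6 = 24
M -> J -> K -> O -> N: 6 + 16 + 7 + 6 = 35
M -> K -> N: 13 + 15 = 28
M -> J -> O -> K -> N: 6 + 12 + 7 + 15 = 40
M -> K -> O -> N: 13 + 7 + 6 = 26
Best route has total 24.

24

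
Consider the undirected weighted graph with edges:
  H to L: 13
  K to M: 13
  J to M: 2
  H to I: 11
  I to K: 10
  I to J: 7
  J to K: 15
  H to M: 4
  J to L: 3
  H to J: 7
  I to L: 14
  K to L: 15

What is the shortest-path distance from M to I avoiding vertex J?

A few of the M→I routes:
M -> H -> L -> K -> I: 4 + 13 + 15 + 10 = 42
M -> H -> L -> I: 4 + 13 + 14 = 31
M -> H -> I: 4 + 11 = 15
M -> K -> I: 13 + 10 = 23
Shortest: 15.

15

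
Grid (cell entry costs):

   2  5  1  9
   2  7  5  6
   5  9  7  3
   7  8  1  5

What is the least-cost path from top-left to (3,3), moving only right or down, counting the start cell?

Best path: (0,0) → (0,1) → (0,2) → (1,2) → (2,2) → (3,2) → (3,3)
Cost: 2 + 5 + 1 + 5 + 7 + 1 + 5 = 26

26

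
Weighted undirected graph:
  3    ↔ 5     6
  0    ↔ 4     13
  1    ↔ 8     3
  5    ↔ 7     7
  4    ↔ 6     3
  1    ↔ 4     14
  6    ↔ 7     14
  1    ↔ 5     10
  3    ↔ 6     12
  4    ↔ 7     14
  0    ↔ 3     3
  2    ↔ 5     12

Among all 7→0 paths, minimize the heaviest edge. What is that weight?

7

A few of the 7→0 routes:
7 -> 5 -> 3 -> 6 -> 4 -> 0: max(7, 6, 12, 3, 13) = 13
7 -> 5 -> 1 -> 4 -> 0: max(7, 10, 14, 13) = 14
7 -> 5 -> 3 -> 0: max(7, 6, 3) = 7
7 -> 5 -> 1 -> 4 -> 6 -> 3 -> 0: max(7, 10, 14, 3, 12, 3) = 14
7 -> 4 -> 6 -> 3 -> 0: max(14, 3, 12, 3) = 14
Smallest bottleneck: 7.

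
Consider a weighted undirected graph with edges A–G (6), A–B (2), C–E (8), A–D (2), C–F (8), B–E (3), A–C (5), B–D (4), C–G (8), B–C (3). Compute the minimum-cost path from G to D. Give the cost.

Some routes from G to D:
G -> C -> B -> D: 8 + 3 + 4 = 15
G -> C -> A -> D: 8 + 5 + 2 = 15
G -> A -> B -> D: 6 + 2 + 4 = 12
G -> A -> D: 6 + 2 = 8
The minimum is 8.

8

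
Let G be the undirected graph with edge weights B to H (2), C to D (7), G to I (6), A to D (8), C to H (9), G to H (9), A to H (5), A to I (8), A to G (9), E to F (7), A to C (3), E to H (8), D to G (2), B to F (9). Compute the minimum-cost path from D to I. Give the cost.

8

A few of the D→I routes:
D → G → A → I: 2 + 9 + 8 = 19
D → G → I: 2 + 6 = 8
D → C → A → I: 7 + 3 + 8 = 18
D → A → I: 8 + 8 = 16
The minimum is 8.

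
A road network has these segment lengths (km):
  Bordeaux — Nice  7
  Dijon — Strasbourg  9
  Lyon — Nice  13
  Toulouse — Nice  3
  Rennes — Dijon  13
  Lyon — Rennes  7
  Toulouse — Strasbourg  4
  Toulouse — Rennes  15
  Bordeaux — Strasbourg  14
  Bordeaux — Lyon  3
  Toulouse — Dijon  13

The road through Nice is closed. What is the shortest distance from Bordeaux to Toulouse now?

18

Checking several routes:
Bordeaux-Lyon-Rennes-Toulouse: 3 + 7 + 15 = 25
Bordeaux-Lyon-Rennes-Dijon-Toulouse: 3 + 7 + 13 + 13 = 36
Bordeaux-Strasbourg-Toulouse: 14 + 4 = 18
Bordeaux-Lyon-Rennes-Dijon-Strasbourg-Toulouse: 3 + 7 + 13 + 9 + 4 = 36
Shortest: 18 km.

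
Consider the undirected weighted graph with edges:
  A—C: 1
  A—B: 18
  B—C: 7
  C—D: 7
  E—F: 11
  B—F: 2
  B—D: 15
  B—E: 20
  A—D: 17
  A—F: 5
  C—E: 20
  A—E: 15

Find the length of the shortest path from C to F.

Some routes from C to F:
C→A→B→F: 1 + 18 + 2 = 21
C→B→F: 7 + 2 = 9
C→A→F: 1 + 5 = 6
The minimum is 6.

6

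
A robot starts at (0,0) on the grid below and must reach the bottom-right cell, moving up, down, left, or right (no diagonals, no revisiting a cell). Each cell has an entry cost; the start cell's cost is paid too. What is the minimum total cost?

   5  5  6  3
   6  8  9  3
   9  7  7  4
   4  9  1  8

Take [0,0]→[0,1]→[0,2]→[0,3]→[1,3]→[2,3]→[3,3] for a total of 5 + 5 + 6 + 3 + 3 + 4 + 8 = 34.

34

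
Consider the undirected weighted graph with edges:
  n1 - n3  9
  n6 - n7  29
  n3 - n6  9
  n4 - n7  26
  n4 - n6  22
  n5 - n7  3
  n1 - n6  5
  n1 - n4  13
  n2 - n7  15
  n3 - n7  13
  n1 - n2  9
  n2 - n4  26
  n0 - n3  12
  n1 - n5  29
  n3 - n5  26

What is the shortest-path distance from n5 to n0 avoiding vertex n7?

38

Paths from n5 to n0 avoiding n7:
n5 → n1 → n2 → n4 → n6 → n3 → n0: 29 + 9 + 26 + 22 + 9 + 12 = 107
n5 → n1 → n4 → n6 → n3 → n0: 29 + 13 + 22 + 9 + 12 = 85
n5 → n3 → n0: 26 + 12 = 38
n5 → n1 → n6 → n3 → n0: 29 + 5 + 9 + 12 = 55
n5 → n1 → n3 → n0: 29 + 9 + 12 = 50
The minimum is 38.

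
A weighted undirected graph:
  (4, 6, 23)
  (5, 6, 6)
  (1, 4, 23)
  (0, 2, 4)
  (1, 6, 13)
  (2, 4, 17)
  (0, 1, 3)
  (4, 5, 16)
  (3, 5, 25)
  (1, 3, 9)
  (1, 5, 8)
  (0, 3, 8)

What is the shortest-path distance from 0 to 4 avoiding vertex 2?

Comparing a few candidate routes:
0 - 1 - 5 - 4: 3 + 8 + 16 = 27
0 - 1 - 6 - 5 - 4: 3 + 13 + 6 + 16 = 38
0 - 1 - 4: 3 + 23 = 26
Best route has total 26.

26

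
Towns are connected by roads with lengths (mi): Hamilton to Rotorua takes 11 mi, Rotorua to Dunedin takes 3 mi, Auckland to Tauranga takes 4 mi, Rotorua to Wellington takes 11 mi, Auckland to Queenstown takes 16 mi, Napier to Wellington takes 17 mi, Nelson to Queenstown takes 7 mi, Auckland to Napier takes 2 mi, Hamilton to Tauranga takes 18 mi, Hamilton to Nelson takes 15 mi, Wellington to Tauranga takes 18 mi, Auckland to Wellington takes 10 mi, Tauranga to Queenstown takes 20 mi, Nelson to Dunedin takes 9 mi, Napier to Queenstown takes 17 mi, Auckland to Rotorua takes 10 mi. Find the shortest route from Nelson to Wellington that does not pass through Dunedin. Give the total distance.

Checking several routes:
Nelson - Hamilton - Rotorua - Wellington: 15 + 11 + 11 = 37
Nelson - Queenstown - Tauranga - Auckland - Wellington: 7 + 20 + 4 + 10 = 41
Nelson - Queenstown - Napier - Wellington: 7 + 17 + 17 = 41
Nelson - Queenstown - Auckland - Wellington: 7 + 16 + 10 = 33
Nelson - Queenstown - Auckland - Napier - Wellington: 7 + 16 + 2 + 17 = 42
Nelson - Queenstown - Napier - Auckland - Wellington: 7 + 17 + 2 + 10 = 36
Best route has total 33 mi.

33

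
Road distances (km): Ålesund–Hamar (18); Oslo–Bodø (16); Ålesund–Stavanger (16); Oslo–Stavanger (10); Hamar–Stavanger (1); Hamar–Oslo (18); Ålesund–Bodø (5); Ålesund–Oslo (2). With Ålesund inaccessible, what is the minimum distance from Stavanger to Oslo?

Candidate routes:
Stavanger → Hamar → Oslo: 1 + 18 = 19
Stavanger → Oslo: 10
The minimum is 10 km.

10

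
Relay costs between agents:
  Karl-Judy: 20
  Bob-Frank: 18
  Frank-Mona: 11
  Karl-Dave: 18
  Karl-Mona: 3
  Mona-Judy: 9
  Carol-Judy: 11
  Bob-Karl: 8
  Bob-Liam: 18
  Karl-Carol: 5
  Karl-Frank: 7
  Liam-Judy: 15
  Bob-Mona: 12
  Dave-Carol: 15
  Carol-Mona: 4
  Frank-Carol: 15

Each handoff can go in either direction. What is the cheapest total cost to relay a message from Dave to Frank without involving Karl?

Comparing a few candidate routes:
Dave-Carol-Mona-Frank: 15 + 4 + 11 = 30
Dave-Carol-Judy-Mona-Frank: 15 + 11 + 9 + 11 = 46
Dave-Carol-Frank: 15 + 15 = 30
Best route has total 30.

30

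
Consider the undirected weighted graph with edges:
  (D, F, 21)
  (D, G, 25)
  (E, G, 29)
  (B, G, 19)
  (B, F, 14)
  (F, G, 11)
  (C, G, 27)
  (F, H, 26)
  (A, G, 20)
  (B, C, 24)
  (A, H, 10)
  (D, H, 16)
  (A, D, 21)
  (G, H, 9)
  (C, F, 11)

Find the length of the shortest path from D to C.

Checking several routes:
D → H → F → C: 16 + 26 + 11 = 53
D → H → G → F → C: 16 + 9 + 11 + 11 = 47
D → G → F → C: 25 + 11 + 11 = 47
D → F → C: 21 + 11 = 32
D → H → G → C: 16 + 9 + 27 = 52
D → G → C: 25 + 27 = 52
Best route has total 32.

32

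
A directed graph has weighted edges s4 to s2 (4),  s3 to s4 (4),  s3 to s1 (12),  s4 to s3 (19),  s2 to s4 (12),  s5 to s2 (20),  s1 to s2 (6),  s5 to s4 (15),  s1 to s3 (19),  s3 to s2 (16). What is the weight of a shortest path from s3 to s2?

Routes from s3 to s2:
s3 - s4 - s2: 4 + 4 = 8
s3 - s2: 16
s3 - s1 - s2: 12 + 6 = 18
Shortest: 8.

8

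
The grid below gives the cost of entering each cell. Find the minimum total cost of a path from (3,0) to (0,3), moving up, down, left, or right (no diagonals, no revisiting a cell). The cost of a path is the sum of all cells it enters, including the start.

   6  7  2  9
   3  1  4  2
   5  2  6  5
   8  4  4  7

Take r3c0 r3c1 r2c1 r1c1 r1c2 r0c2 r0c3 for a total of 8 + 4 + 2 + 1 + 4 + 2 + 9 = 30.

30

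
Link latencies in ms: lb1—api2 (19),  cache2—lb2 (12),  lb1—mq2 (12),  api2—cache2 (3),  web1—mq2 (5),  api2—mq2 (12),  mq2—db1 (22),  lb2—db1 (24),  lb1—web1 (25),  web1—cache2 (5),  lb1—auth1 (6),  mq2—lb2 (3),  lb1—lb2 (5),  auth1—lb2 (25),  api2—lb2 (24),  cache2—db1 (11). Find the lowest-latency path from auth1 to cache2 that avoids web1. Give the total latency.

23

Some routes from auth1 to cache2 avoiding web1:
auth1-lb1-lb2-cache2: 6 + 5 + 12 = 23
auth1-lb2-cache2: 25 + 12 = 37
auth1-lb1-mq2-lb2-cache2: 6 + 12 + 3 + 12 = 33
auth1-lb1-lb2-mq2-api2-cache2: 6 + 5 + 3 + 12 + 3 = 29
auth1-lb1-mq2-api2-cache2: 6 + 12 + 12 + 3 = 33
auth1-lb1-api2-cache2: 6 + 19 + 3 = 28
Shortest: 23 ms.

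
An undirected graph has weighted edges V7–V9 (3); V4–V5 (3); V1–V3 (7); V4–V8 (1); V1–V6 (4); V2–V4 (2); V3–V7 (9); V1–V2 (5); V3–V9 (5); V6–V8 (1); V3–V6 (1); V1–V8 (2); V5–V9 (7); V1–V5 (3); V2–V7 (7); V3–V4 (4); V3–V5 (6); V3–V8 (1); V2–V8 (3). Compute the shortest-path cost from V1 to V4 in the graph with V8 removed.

Checking several routes:
V1 → V5 → V4: 3 + 3 = 6
V1 → V2 → V4: 5 + 2 = 7
V1 → V3 → V4: 7 + 4 = 11
V1 → V5 → V3 → V4: 3 + 6 + 4 = 13
V1 → V6 → V3 → V4: 4 + 1 + 4 = 9
The minimum is 6.

6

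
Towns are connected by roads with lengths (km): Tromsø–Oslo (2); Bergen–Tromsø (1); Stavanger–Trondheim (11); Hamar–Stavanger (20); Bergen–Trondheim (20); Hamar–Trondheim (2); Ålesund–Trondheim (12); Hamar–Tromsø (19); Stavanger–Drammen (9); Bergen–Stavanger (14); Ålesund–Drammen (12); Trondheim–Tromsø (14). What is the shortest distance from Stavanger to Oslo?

17

Checking several routes:
Stavanger → Trondheim → Hamar → Tromsø → Oslo: 11 + 2 + 19 + 2 = 34
Stavanger → Trondheim → Tromsø → Oslo: 11 + 14 + 2 = 27
Stavanger → Hamar → Trondheim → Tromsø → Oslo: 20 + 2 + 14 + 2 = 38
Stavanger → Trondheim → Bergen → Tromsø → Oslo: 11 + 20 + 1 + 2 = 34
Stavanger → Bergen → Tromsø → Oslo: 14 + 1 + 2 = 17
Best route has total 17 km.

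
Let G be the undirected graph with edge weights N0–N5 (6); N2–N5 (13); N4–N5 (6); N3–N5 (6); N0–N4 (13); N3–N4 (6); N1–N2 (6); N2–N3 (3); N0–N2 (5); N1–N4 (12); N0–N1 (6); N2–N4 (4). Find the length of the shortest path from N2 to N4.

4

Checking several routes:
N2-N3-N4: 3 + 6 = 9
N2-N4: 4
N2-N0-N5-N4: 5 + 6 + 6 = 17
N2-N3-N5-N4: 3 + 6 + 6 = 15
The minimum is 4.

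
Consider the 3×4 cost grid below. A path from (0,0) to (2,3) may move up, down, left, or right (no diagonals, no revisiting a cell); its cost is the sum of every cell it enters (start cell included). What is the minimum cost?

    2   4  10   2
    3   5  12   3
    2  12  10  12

Take r0c0 r0c1 r0c2 r0c3 r1c3 r2c3 for a total of 2 + 4 + 10 + 2 + 3 + 12 = 33.

33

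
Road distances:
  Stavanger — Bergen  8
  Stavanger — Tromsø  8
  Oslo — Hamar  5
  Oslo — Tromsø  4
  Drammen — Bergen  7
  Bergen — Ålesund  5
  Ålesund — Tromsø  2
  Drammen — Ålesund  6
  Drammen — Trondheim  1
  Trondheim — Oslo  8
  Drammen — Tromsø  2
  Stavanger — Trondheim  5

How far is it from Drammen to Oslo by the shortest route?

6

Checking several routes:
Drammen - Trondheim - Stavanger - Tromsø - Oslo: 1 + 5 + 8 + 4 = 18
Drammen - Trondheim - Oslo: 1 + 8 = 9
Drammen - Tromsø - Stavanger - Trondheim - Oslo: 2 + 8 + 5 + 8 = 23
Drammen - Tromsø - Oslo: 2 + 4 = 6
Drammen - Ålesund - Tromsø - Oslo: 6 + 2 + 4 = 12
Drammen - Bergen - Ålesund - Tromsø - Oslo: 7 + 5 + 2 + 4 = 18
The minimum is 6.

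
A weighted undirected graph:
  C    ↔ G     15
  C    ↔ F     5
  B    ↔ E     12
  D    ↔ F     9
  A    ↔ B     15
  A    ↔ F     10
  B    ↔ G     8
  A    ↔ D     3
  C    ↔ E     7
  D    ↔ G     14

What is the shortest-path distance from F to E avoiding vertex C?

37

Paths from F to E avoiding C:
F-D-G-B-E: 9 + 14 + 8 + 12 = 43
F-A-D-G-B-E: 10 + 3 + 14 + 8 + 12 = 47
F-D-A-B-E: 9 + 3 + 15 + 12 = 39
F-A-B-E: 10 + 15 + 12 = 37
Best route has total 37.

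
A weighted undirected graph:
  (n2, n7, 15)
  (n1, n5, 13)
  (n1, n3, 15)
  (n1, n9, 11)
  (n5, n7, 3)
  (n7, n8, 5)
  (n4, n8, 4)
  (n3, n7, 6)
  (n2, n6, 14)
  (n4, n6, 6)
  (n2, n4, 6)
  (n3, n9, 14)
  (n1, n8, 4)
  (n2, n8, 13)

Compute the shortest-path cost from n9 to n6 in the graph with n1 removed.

Checking several routes:
n9 → n3 → n7 → n8 → n4 → n2 → n6: 14 + 6 + 5 + 4 + 6 + 14 = 49
n9 → n3 → n7 → n2 → n4 → n6: 14 + 6 + 15 + 6 + 6 = 47
n9 → n3 → n7 → n2 → n6: 14 + 6 + 15 + 14 = 49
n9 → n3 → n7 → n8 → n4 → n6: 14 + 6 + 5 + 4 + 6 = 35
The minimum is 35.

35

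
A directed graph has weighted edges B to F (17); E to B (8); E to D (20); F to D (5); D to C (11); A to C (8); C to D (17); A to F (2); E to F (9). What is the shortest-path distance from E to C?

Routes from E to C:
E - D - C: 20 + 11 = 31
E - F - D - C: 9 + 5 + 11 = 25
E - B - F - D - C: 8 + 17 + 5 + 11 = 41
Best route has total 25.

25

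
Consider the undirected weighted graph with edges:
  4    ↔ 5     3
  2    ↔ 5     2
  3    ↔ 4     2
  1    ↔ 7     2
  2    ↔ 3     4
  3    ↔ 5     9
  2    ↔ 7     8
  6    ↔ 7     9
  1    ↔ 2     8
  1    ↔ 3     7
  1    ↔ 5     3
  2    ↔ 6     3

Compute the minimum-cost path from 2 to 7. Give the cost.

A few of the 2→7 routes:
2 - 1 - 7: 8 + 2 = 10
2 - 5 - 1 - 7: 2 + 3 + 2 = 7
2 - 3 - 1 - 7: 4 + 7 + 2 = 13
2 - 6 - 7: 3 + 9 = 12
2 - 7: 8
Shortest: 7.

7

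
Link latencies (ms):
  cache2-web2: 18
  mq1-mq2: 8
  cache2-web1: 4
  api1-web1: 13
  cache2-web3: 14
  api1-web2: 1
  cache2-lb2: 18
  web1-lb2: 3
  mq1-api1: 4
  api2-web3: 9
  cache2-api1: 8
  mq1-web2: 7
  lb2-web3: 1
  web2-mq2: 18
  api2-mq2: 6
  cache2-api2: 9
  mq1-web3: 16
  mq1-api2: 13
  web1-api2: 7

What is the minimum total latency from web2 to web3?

A few of the web2→web3 routes:
web2 -> api1 -> cache2 -> web1 -> lb2 -> web3: 1 + 8 + 4 + 3 + 1 = 17
web2 -> api1 -> cache2 -> web3: 1 + 8 + 14 = 23
web2 -> api1 -> mq1 -> web3: 1 + 4 + 16 = 21
web2 -> mq1 -> web3: 7 + 16 = 23
web2 -> api1 -> web1 -> lb2 -> web3: 1 + 13 + 3 + 1 = 18
The minimum is 17 ms.

17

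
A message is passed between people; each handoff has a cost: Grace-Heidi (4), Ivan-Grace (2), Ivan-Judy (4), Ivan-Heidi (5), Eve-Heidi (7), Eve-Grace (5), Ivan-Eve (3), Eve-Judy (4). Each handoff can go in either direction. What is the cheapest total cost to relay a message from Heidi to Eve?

7

Checking several routes:
Heidi→Ivan→Eve: 5 + 3 = 8
Heidi→Grace→Eve: 4 + 5 = 9
Heidi→Grace→Ivan→Eve: 4 + 2 + 3 = 9
Heidi→Eve: 7
The minimum is 7.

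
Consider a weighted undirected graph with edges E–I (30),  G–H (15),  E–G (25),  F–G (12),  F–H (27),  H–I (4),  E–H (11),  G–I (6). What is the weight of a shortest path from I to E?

Comparing a few candidate routes:
I-G-H-E: 6 + 15 + 11 = 32
I-G-E: 6 + 25 = 31
I-H-E: 4 + 11 = 15
I-E: 30
The minimum is 15.

15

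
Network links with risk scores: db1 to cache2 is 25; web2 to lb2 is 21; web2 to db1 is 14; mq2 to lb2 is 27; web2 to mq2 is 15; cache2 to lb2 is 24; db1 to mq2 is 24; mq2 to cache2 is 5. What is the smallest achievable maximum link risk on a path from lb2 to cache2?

Comparing a few candidate routes:
lb2 -> web2 -> db1 -> cache2: max(21, 14, 25) = 25
lb2 -> web2 -> mq2 -> db1 -> cache2: max(21, 15, 24, 25) = 25
lb2 -> mq2 -> cache2: max(27, 5) = 27
lb2 -> web2 -> mq2 -> cache2: max(21, 15, 5) = 21
lb2 -> cache2: max(24) = 24
lb2 -> web2 -> db1 -> mq2 -> cache2: max(21, 14, 24, 5) = 24
Best route has worst link 21.

21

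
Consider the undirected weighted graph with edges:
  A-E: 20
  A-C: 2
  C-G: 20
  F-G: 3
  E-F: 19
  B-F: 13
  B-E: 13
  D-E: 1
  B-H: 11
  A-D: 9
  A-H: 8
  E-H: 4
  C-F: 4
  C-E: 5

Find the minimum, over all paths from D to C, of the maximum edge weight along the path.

5

Checking several routes:
D-A-H-B-F-C: max(9, 8, 11, 13, 4) = 13
D-E-H-A-C: max(1, 4, 8, 2) = 8
D-A-C: max(9, 2) = 9
D-A-H-E-C: max(9, 8, 4, 5) = 9
D-E-C: max(1, 5) = 5
The minimum achievable maximum is 5.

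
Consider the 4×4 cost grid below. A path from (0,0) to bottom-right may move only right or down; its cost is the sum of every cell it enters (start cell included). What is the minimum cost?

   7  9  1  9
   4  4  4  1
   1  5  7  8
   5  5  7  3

31

Path (0,0)→(1,0)→(1,1)→(1,2)→(1,3)→(2,3)→(3,3): 7 + 4 + 4 + 4 + 1 + 8 + 3 = 31.
(Top row then right column would cost 38.)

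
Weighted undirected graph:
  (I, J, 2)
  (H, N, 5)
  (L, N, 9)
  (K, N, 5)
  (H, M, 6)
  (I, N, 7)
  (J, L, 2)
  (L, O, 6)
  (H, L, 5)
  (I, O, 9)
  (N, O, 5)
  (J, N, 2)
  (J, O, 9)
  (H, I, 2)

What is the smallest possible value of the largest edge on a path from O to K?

5

Comparing a few candidate routes:
O - N - K: max(5, 5) = 5
O - L - H - I - J - N - K: max(6, 5, 2, 2, 2, 5) = 6
O - L - H - N - K: max(6, 5, 5, 5) = 6
Best route has worst link 5.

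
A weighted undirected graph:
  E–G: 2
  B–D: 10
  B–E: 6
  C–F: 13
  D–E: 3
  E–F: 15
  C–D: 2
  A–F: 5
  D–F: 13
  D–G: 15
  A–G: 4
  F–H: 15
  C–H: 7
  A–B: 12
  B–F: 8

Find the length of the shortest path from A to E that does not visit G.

A few of the A→E routes:
A→B→E: 12 + 6 = 18
A→F→B→E: 5 + 8 + 6 = 19
A→F→E: 5 + 15 = 20
A→F→C→D→E: 5 + 13 + 2 + 3 = 23
A→B→D→E: 12 + 10 + 3 = 25
A→F→D→E: 5 + 13 + 3 = 21
Best route has total 18.

18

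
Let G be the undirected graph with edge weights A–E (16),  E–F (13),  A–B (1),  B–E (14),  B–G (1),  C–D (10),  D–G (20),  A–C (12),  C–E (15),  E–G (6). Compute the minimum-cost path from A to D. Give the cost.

22

Some routes from A to D:
A-B-G-E-C-D: 1 + 1 + 6 + 15 + 10 = 33
A-B-G-D: 1 + 1 + 20 = 22
A-B-E-C-D: 1 + 14 + 15 + 10 = 40
A-C-D: 12 + 10 = 22
Best route has total 22.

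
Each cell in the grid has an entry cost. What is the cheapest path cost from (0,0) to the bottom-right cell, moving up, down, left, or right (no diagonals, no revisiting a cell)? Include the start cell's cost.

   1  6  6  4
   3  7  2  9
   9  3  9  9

31

Best path: [0,0]→[1,0]→[1,1]→[1,2]→[1,3]→[2,3]
Cost: 1 + 3 + 7 + 2 + 9 + 9 = 31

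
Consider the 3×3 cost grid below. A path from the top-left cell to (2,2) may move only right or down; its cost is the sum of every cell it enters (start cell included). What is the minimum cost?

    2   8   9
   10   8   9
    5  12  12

Path r0c0→r0c1→r1c1→r1c2→r2c2: 2 + 8 + 8 + 9 + 12 = 39.
(Top row then right column would cost 40.)

39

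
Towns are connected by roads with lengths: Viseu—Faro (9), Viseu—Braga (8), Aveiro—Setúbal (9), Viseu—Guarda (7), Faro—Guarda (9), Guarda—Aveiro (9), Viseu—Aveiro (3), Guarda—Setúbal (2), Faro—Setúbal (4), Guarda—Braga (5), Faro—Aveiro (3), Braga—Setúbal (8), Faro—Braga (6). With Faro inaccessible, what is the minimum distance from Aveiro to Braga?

11

Comparing a few candidate routes:
Aveiro - Setúbal - Braga: 9 + 8 = 17
Aveiro - Guarda - Braga: 9 + 5 = 14
Aveiro - Viseu - Guarda - Braga: 3 + 7 + 5 = 15
Aveiro - Setúbal - Guarda - Braga: 9 + 2 + 5 = 16
Aveiro - Guarda - Setúbal - Braga: 9 + 2 + 8 = 19
Aveiro - Viseu - Braga: 3 + 8 = 11
The minimum is 11.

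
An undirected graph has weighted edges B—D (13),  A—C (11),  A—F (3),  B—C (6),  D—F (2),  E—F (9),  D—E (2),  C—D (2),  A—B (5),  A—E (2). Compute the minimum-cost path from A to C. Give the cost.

A few of the A→C routes:
A-B-C: 5 + 6 = 11
A-E-F-D-C: 2 + 9 + 2 + 2 = 15
A-F-D-C: 3 + 2 + 2 = 7
A-E-D-C: 2 + 2 + 2 = 6
A-C: 11
Shortest: 6.

6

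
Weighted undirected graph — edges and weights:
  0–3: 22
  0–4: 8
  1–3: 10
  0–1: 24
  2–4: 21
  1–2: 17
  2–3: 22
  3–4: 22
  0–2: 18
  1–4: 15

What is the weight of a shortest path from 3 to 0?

Comparing a few candidate routes:
3 - 4 - 0: 22 + 8 = 30
3 - 1 - 4 - 0: 10 + 15 + 8 = 33
3 - 0: 22
Shortest: 22.

22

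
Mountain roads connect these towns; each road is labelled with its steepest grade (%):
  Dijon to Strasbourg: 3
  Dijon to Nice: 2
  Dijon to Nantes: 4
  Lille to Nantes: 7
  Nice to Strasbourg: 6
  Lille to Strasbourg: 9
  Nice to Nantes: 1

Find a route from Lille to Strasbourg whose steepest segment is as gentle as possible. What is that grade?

7

Candidate routes:
Lille → Nantes → Nice → Dijon → Strasbourg: max(7, 1, 2, 3) = 7
Lille → Nantes → Dijon → Strasbourg: max(7, 4, 3) = 7
Lille → Strasbourg: max(9) = 9
Lille → Nantes → Nice → Strasbourg: max(7, 1, 6) = 7
Lille → Nantes → Dijon → Nice → Strasbourg: max(7, 4, 2, 6) = 7
The minimum achievable maximum is 7%.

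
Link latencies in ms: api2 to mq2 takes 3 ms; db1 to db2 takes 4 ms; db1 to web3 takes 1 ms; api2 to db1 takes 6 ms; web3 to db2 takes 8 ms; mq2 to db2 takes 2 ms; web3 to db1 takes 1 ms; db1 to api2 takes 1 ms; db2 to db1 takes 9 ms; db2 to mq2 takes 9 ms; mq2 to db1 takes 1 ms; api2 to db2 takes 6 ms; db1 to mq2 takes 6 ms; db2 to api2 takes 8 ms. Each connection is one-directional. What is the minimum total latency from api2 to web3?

Routes from api2 to web3:
api2-mq2-db1-web3: 3 + 1 + 1 = 5
api2-db2-mq2-db1-web3: 6 + 9 + 1 + 1 = 17
api2-db2-db1-web3: 6 + 9 + 1 = 16
api2-mq2-db2-db1-web3: 3 + 2 + 9 + 1 = 15
api2-db1-web3: 6 + 1 = 7
Best route has total 5 ms.

5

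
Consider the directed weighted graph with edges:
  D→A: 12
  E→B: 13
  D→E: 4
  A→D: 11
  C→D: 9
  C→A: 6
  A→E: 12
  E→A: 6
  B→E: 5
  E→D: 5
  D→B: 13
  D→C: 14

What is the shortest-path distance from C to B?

22

Comparing a few candidate routes:
C→A→D→B: 6 + 11 + 13 = 30
C→A→E→B: 6 + 12 + 13 = 31
C→D→E→B: 9 + 4 + 13 = 26
C→A→D→E→B: 6 + 11 + 4 + 13 = 34
C→D→B: 9 + 13 = 22
The minimum is 22.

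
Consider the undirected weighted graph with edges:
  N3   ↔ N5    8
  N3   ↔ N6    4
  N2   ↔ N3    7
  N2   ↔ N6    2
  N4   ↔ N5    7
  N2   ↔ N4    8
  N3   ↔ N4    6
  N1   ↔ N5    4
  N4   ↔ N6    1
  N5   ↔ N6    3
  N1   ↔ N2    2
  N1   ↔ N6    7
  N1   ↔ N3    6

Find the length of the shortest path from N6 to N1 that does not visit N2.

Checking several routes:
N6 → N3 → N5 → N1: 4 + 8 + 4 = 16
N6 → N5 → N1: 3 + 4 = 7
N6 → N4 → N3 → N1: 1 + 6 + 6 = 13
N6 → N3 → N1: 4 + 6 = 10
N6 → N4 → N5 → N1: 1 + 7 + 4 = 12
N6 → N1: 7
Best route has total 7.

7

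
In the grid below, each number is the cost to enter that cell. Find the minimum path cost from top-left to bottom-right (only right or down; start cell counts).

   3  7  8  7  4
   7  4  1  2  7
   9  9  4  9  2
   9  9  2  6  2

Path [0,0] → [0,1] → [1,1] → [1,2] → [1,3] → [1,4] → [2,4] → [3,4]: 3 + 7 + 4 + 1 + 2 + 7 + 2 + 2 = 28.

28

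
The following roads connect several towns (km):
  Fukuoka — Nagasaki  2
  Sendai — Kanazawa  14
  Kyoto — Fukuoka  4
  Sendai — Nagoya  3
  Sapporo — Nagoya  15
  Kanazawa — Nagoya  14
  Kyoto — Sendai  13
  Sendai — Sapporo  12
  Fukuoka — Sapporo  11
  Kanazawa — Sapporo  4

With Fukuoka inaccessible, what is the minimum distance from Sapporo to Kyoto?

Checking several routes:
Sapporo→Kanazawa→Sendai→Kyoto: 4 + 14 + 13 = 31
Sapporo→Kanazawa→Nagoya→Sendai→Kyoto: 4 + 14 + 3 + 13 = 34
Sapporo→Sendai→Kyoto: 12 + 13 = 25
Sapporo→Nagoya→Sendai→Kyoto: 15 + 3 + 13 = 31
The minimum is 25 km.

25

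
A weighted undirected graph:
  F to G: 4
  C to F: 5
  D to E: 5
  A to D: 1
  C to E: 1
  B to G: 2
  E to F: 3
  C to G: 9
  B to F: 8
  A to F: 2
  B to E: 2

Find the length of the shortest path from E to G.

A few of the E→G routes:
E -> F -> G: 3 + 4 = 7
E -> B -> G: 2 + 2 = 4
E -> C -> G: 1 + 9 = 10
E -> C -> F -> G: 1 + 5 + 4 = 10
Best route has total 4.

4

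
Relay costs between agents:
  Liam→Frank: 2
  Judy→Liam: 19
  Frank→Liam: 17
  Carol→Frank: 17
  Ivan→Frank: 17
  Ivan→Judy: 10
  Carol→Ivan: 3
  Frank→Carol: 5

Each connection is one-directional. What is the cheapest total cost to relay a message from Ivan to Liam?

Routes from Ivan to Liam:
Ivan→Frank→Liam: 17 + 17 = 34
Ivan→Judy→Liam: 10 + 19 = 29
The minimum is 29.

29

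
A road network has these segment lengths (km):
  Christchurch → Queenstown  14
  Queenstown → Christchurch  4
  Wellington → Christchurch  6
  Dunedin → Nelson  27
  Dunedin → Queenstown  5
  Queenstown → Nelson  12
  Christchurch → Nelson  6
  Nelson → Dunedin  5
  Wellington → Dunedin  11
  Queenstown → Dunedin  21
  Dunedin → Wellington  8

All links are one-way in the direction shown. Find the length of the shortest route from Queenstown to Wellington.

23

Paths from Queenstown to Wellington:
Queenstown→Nelson→Dunedin→Wellington: 12 + 5 + 8 = 25
Queenstown→Dunedin→Wellington: 21 + 8 = 29
Queenstown→Christchurch→Nelson→Dunedin→Wellington: 4 + 6 + 5 + 8 = 23
Best route has total 23 km.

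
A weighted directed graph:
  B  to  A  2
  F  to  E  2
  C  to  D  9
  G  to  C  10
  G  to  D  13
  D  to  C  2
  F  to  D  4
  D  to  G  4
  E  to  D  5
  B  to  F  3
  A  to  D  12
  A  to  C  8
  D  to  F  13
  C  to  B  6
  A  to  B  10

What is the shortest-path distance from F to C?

Paths from F to C:
F - D - G - C: 4 + 4 + 10 = 18
F - E - D - C: 2 + 5 + 2 = 9
F - E - D - G - C: 2 + 5 + 4 + 10 = 21
F - D - C: 4 + 2 = 6
Best route has total 6.

6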